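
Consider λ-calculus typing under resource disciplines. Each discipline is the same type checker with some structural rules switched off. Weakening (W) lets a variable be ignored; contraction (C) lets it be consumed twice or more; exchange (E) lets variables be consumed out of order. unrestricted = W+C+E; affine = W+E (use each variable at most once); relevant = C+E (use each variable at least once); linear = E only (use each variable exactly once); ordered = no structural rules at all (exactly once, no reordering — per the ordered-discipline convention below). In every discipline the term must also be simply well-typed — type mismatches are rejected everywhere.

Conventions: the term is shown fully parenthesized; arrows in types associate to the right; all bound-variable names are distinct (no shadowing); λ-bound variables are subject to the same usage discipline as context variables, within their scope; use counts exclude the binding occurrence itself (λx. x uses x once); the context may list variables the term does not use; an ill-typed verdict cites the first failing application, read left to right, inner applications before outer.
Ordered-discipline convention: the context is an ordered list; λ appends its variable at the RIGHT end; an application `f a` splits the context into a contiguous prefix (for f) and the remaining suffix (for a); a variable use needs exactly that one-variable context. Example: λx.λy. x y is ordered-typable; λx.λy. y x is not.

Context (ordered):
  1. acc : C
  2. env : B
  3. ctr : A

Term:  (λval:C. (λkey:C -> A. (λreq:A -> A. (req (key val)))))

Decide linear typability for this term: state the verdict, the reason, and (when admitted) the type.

no — acc, env, ctr left unused
counts: acc: 0×; env: 0×; ctr: 0×; val [bound]: 1×; key [bound]: 1×; req [bound]: 1×
left-to-right use order: req, key, val
typing: well-typed at C -> (C -> A) -> (A -> A) -> A
summary: ordered ✗ | linear ✗ | affine ✓ | relevant ✗ | unrestricted ✓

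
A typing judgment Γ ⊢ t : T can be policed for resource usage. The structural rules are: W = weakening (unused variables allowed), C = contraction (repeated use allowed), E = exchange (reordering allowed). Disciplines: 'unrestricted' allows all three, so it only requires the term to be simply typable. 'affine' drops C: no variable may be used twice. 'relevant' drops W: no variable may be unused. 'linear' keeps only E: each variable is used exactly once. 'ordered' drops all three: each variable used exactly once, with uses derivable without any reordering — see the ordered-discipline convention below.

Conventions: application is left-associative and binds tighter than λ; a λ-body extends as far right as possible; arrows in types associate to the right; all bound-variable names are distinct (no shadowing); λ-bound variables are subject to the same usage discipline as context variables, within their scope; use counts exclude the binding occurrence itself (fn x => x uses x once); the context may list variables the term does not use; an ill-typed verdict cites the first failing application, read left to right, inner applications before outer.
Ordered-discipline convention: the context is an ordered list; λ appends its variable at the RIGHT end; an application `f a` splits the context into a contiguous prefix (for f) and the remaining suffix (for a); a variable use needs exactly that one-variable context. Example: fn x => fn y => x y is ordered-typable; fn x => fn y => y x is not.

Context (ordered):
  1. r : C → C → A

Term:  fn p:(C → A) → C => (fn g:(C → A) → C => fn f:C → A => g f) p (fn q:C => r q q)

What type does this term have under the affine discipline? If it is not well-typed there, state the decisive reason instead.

not well-typed under affine — needs contraction — q ×2
use counts: r: 1, p [bound]: 1, g [bound]: 1, f [bound]: 1, q [bound]: 2
order of uses: g, f, p, r, q, q
typing: well-typed at ((C → A) → C) → C
summary: ordered ✗ · linear ✗ · affine ✗ · relevant ✓ · unrestricted ✓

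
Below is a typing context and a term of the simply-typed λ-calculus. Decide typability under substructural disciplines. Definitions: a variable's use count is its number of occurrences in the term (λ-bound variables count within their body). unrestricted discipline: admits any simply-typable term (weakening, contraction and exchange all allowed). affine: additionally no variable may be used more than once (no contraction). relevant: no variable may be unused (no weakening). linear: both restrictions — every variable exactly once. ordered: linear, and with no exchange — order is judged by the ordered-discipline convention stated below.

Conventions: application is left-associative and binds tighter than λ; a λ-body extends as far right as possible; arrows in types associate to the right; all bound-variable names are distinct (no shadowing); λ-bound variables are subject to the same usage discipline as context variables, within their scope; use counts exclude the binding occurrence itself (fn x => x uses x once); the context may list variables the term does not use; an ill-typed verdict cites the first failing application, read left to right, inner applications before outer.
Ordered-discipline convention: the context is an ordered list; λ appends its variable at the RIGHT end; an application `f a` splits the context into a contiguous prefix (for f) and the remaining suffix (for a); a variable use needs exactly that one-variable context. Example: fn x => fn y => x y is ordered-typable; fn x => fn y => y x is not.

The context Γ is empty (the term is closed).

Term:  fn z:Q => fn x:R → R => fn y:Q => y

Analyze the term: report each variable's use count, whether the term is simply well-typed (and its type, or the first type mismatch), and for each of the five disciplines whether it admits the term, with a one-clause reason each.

use counts: z [bound]=0; x [bound]=0; y [bound]=1
order of uses: y
typing: ✓ — Q → (R → R) → Q → Q
ordered: ✗ — z, x left unused
linear: ✗ — z, x left unused
affine: ✓ — no duplicate uses among z, x, y
relevant: ✗ — z, x left unused
unrestricted: ✓ — simply typable at Q → (R → R) → Q → Q; W, C, E all held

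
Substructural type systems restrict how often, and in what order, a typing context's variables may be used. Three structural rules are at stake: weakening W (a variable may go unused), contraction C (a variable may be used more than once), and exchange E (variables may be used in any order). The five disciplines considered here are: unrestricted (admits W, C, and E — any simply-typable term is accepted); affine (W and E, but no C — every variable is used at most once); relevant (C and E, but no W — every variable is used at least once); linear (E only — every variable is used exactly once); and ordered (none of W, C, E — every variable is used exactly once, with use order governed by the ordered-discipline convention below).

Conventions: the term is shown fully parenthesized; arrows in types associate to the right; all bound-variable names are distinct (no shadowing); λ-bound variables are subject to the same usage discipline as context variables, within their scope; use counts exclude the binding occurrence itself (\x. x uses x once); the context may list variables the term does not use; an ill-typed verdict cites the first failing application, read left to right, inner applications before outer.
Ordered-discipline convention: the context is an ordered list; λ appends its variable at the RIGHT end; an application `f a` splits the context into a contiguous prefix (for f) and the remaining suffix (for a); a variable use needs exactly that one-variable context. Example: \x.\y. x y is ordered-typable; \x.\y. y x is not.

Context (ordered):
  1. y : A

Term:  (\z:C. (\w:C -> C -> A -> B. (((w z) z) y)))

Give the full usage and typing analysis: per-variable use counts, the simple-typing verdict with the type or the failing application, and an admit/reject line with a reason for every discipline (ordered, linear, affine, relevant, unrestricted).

use counts: y=1; z [bound]=2; w [bound]=1
order of uses: w, z, z, y
typing: well-typed — term : C -> (C -> C -> A -> B) -> B
ordered ✗ (uses contraction: z ×2)
linear ✗ (uses contraction: z ×2)
affine ✗ (uses contraction: z ×2)
relevant ✓ (y, z, w: all used, weakening unneeded)
unrestricted ✓ (well-typed at C -> (C -> C -> A -> B) -> B; no restrictions here)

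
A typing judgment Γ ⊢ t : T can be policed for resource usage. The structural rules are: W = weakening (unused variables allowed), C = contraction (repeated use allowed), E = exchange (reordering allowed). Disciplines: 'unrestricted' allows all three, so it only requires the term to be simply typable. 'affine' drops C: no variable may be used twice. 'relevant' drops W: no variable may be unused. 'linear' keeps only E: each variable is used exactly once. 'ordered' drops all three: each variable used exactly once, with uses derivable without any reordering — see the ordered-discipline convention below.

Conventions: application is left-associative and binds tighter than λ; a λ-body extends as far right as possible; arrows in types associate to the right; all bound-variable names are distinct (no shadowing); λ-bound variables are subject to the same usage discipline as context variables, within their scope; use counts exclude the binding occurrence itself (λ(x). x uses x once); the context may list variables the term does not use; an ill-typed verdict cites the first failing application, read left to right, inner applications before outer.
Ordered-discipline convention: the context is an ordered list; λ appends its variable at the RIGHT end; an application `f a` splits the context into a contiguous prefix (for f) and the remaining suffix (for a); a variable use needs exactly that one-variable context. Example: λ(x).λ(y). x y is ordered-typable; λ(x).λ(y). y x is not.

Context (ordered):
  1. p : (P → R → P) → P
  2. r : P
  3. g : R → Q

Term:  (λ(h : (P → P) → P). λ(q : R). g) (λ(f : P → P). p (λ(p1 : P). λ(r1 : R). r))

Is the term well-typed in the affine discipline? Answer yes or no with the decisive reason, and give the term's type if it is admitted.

yes — no duplicate uses among p, r, g, h, q, f, p1, r1; term : R → R → Q
counts: p: 1; r: 1; g: 1; h [bound]: 0; q [bound]: 0; f [bound]: 0; p1 [bound]: 0; r1 [bound]: 0
left-to-right use order: g, p, r
typing: ✓ — R → R → Q
all disciplines: ordered ✗; linear ✗; affine ✓; relevant ✗; unrestricted ✓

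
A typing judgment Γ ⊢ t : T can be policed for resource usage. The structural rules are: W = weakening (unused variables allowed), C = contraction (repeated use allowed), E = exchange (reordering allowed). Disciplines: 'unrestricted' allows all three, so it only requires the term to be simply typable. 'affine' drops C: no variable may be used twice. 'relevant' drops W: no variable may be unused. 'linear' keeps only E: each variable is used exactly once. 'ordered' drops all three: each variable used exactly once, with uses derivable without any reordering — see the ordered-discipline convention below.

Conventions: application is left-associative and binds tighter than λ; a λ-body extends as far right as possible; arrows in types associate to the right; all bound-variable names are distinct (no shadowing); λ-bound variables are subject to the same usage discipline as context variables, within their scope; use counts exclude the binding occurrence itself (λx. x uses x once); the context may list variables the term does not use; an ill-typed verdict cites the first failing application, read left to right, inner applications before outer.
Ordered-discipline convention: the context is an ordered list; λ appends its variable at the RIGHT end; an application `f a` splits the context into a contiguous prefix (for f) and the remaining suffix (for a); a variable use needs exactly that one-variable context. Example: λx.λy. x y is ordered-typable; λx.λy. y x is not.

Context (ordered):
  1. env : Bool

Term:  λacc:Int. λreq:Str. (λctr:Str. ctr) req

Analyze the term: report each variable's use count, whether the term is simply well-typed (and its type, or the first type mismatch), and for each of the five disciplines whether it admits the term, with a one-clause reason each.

variable uses: env=0; acc [bound]=0; req [bound]=1; ctr [bound]=1
use order (left to right): ctr, req
typing: ✓ — Int -> Str -> Str
ordered: ✗, needs weakening: env, acc unused
linear: ✗, needs weakening: env, acc unused
affine: ✓, no duplicate uses among env, acc, req, ctr
relevant: ✗, needs weakening: env, acc unused
unrestricted: ✓, well-typed at Int -> Str -> Str; no restrictions here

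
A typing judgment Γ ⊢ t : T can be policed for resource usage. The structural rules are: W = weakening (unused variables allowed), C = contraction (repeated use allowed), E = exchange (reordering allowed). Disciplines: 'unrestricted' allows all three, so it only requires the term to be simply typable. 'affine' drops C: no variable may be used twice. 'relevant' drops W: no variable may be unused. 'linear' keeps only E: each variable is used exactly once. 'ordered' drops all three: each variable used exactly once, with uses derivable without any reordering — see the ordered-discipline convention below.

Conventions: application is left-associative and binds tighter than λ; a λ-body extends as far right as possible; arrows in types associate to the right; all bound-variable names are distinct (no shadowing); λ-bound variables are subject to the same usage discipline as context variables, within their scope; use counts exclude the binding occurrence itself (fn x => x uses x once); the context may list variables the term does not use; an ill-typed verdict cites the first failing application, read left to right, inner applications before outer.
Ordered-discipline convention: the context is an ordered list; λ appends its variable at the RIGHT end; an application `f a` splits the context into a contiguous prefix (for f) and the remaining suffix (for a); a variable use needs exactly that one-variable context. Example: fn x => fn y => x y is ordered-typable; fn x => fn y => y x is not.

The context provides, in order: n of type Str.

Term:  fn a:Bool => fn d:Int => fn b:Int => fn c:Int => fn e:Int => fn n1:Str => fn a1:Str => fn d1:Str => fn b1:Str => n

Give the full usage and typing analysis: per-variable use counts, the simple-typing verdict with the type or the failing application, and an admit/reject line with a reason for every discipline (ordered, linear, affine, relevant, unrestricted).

variable uses: n: 1; a (λ-bound): 0; d (λ-bound): 0; b (λ-bound): 0; c (λ-bound): 0; e (λ-bound): 0; n1 (λ-bound): 0; a1 (λ-bound): 0; d1 (λ-bound): 0; b1 (λ-bound): 0
left-to-right use order: n
typing: well-typed — term : Bool → Int → Int → Int → Int → Str → Str → Str → Str → Str
ordered: ✗ — a, d, b, c, e, n1, a1, d1, b1 left unused
linear: ✗ — a, d, b, c, e, n1, a1, d1, b1 left unused
affine: ✓ — at most one use each (n, a, d, b, c, e, n1, a1, d1, b1)
relevant: ✗ — a, d, b, c, e, n1, a1, d1, b1 left unused
unrestricted: ✓ — simply typable at Bool → Int → Int → Int → Int → Str → Str → Str → Str → Str; W, C, E all held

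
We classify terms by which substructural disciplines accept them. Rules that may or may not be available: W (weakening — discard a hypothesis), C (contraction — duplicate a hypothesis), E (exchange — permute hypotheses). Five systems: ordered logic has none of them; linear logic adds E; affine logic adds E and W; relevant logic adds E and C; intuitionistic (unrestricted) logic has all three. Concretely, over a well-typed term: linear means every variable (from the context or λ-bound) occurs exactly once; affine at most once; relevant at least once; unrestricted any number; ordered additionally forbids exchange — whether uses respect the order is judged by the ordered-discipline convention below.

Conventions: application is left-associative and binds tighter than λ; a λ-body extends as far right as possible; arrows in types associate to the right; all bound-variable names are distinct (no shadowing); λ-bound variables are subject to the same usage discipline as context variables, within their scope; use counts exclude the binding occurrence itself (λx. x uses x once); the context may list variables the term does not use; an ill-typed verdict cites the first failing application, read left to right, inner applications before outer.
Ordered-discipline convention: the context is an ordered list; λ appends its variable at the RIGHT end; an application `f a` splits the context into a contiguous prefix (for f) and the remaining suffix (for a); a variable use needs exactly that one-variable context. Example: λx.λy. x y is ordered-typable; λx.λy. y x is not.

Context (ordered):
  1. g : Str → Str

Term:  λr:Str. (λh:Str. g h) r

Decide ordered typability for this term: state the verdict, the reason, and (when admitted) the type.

yes — one use each (g, r, h); ordered split holds; term : Str → Str
variable uses: g ×1, r [bound] ×1, h [bound] ×1
left-to-right use order: g, h, r
typing: ✓ — Str → Str
across the five disciplines: ordered ✓ · linear ✓ · affine ✓ · relevant ✓ · unrestricted ✓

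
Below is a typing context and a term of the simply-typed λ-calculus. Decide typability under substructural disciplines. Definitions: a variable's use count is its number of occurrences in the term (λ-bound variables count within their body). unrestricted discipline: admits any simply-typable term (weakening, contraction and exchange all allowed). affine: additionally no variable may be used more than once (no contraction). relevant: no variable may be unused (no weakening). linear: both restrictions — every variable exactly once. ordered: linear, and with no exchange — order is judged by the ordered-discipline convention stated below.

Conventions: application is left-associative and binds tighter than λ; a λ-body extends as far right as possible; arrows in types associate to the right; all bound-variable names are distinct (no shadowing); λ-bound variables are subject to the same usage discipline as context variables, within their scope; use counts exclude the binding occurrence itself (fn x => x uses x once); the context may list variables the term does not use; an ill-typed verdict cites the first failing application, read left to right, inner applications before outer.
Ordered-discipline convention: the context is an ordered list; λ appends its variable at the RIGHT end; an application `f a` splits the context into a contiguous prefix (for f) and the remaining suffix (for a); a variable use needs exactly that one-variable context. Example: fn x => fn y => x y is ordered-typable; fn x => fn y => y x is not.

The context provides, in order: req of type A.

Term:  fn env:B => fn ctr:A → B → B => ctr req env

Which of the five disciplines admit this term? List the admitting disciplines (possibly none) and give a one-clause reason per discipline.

accepted by: linear, affine, relevant, unrestricted
variable uses: req: 1×; env [bound]: 1×; ctr [bound]: 1×
uses in reading order: ctr, req, env
typing: well-typed at B → (A → B → B) → B
ordered: ✗, use order ctr, req, env needs exchange
linear: ✓, single use per variable (req, env, ctr)
affine: ✓, none of req, env, ctr used more than once
relevant: ✓, every one of req, env, ctr appears
unrestricted: ✓, typability at B → (A → B → B) → B is all that's needed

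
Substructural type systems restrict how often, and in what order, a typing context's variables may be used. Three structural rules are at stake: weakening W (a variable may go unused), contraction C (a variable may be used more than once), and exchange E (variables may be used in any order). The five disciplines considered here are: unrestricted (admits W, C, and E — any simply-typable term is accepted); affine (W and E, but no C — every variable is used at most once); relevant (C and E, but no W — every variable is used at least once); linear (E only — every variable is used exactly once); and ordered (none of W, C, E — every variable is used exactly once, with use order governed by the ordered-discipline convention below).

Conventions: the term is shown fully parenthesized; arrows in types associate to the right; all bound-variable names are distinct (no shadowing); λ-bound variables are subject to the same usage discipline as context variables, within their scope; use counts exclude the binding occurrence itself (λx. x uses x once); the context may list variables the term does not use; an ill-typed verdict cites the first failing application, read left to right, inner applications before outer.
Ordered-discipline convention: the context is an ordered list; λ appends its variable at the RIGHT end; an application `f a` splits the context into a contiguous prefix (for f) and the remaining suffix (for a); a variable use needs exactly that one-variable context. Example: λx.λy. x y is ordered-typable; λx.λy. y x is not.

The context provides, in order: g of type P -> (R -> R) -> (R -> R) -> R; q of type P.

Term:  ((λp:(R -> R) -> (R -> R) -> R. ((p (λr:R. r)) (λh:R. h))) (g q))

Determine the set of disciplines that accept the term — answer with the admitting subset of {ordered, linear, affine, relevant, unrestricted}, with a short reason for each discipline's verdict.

admitted by: ordered, linear, affine, relevant, unrestricted
use counts: g: 1, q: 1, p (λ-bound): 1, r (λ-bound): 1, h (λ-bound): 1
use order (left to right): p, r, h, g, q
typing: the term checks, with type R
ordered: ✓ — g, q, p, r, h: once each, no exchange needed
linear: ✓ — g, q, p, r, h: one use apiece
affine: ✓ — at most one use each (g, q, p, r, h)
relevant: ✓ — none of g, q, p, r, h goes unused
unrestricted: ✓ — type-checks (R) and nothing is barred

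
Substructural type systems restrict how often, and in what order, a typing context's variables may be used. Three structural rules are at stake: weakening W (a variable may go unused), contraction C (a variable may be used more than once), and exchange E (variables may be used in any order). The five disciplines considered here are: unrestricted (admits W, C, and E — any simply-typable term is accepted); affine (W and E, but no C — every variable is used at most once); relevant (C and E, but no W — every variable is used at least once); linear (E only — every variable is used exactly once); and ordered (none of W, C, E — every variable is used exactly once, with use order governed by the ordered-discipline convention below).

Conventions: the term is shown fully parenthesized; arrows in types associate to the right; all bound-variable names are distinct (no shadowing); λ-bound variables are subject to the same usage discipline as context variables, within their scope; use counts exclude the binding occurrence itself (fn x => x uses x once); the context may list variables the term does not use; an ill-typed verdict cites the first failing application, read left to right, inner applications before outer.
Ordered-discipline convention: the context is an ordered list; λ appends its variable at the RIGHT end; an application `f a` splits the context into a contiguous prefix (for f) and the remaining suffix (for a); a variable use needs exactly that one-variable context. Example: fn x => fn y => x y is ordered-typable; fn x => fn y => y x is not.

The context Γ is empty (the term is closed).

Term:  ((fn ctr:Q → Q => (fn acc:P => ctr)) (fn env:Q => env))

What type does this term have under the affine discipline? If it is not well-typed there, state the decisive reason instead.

term : P → Q → Q
usage: ctr [bound]: 1; acc [bound]: 0; env [bound]: 1
use order (left to right): ctr, env
typing: ✓ — P → Q → Q
per-discipline verdicts: ordered ✗; linear ✗; affine ✓; relevant ✗; unrestricted ✓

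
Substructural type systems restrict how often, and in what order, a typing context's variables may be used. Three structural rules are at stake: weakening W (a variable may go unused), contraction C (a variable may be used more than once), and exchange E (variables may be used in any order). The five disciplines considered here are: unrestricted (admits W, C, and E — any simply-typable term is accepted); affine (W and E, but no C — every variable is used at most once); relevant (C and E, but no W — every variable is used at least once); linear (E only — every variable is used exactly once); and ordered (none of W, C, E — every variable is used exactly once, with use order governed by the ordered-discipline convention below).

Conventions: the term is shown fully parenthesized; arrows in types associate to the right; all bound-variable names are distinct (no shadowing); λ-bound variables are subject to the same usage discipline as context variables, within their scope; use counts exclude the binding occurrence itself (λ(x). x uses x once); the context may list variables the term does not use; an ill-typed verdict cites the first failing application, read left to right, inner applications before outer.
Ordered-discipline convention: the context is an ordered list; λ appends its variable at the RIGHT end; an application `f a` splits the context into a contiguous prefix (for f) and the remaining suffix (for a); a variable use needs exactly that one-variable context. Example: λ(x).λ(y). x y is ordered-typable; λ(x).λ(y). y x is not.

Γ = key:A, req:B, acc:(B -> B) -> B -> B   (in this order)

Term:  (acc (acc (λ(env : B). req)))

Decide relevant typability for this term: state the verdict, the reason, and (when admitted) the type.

no — unused: key, env — weakening required
counts: key=0, req=1, acc=2, env (bound)=0
uses in reading order: acc, acc, req
typing: well-typed at B -> B
all disciplines: ordered ✗ | linear ✗ | affine ✗ | relevant ✗ | unrestricted ✓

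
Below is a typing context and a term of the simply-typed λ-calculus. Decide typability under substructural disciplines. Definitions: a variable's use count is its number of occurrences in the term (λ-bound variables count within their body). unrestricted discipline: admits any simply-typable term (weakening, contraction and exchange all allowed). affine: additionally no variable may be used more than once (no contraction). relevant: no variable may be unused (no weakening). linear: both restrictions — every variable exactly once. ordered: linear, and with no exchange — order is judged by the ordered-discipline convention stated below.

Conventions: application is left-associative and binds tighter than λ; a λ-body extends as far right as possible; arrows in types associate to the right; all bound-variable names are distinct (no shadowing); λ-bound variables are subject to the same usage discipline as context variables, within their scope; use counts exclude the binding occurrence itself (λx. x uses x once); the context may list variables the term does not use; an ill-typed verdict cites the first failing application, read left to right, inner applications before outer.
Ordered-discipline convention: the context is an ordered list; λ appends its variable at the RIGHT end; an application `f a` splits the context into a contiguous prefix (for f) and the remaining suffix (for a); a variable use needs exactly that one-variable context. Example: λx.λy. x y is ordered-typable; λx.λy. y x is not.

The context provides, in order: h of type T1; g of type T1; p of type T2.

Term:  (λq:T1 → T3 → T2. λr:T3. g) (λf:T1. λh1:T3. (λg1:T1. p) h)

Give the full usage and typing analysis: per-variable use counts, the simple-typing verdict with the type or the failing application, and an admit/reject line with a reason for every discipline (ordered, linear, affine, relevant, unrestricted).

counts: h: 1×; g: 1×; p: 1×; q (bound): 0×; r (bound): 0×; f (bound): 0×; h1 (bound): 0×; g1 (bound): 0×
use order (left to right): g, p, h
typing: well-typed at T3 → T1
ordered ✗ (q, r, f, h1, g1 left unused)
linear ✗ (q, r, f, h1, g1 left unused)
affine ✓ (no duplicate uses among h, g, p, q, r, f, h1, g1)
relevant ✗ (q, r, f, h1, g1 left unused)
unrestricted ✓ (well-typed at T3 → T1; no restrictions here)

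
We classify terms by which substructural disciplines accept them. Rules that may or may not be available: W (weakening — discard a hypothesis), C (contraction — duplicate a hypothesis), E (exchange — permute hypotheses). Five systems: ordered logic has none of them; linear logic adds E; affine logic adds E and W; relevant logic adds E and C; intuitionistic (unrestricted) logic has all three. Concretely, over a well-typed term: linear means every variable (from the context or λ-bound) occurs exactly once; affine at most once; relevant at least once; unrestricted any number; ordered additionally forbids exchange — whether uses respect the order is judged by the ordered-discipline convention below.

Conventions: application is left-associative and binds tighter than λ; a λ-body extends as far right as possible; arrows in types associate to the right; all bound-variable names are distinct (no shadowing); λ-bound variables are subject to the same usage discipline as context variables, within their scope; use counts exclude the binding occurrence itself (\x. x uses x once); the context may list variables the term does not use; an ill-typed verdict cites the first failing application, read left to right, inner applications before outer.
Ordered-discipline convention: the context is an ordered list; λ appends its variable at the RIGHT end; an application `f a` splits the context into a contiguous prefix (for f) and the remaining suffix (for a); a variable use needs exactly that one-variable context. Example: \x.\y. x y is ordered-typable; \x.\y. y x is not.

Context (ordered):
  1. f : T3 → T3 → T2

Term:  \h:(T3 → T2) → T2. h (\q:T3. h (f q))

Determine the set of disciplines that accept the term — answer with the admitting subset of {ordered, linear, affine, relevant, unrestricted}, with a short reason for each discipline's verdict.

admitting disciplines: relevant, unrestricted
variable uses: f ×1; h (bound) ×2; q (bound) ×1
left-to-right use order: h, h, f, q
typing: well-typed — term : ((T3 → T2) → T2) → T2
ordered: ✗, needs contraction — h ×2
linear: ✗, needs contraction — h ×2
affine: ✗, needs contraction — h ×2
relevant: ✓, every one of f, h, q appears
unrestricted: ✓, type-checks (((T3 → T2) → T2) → T2) and nothing is barred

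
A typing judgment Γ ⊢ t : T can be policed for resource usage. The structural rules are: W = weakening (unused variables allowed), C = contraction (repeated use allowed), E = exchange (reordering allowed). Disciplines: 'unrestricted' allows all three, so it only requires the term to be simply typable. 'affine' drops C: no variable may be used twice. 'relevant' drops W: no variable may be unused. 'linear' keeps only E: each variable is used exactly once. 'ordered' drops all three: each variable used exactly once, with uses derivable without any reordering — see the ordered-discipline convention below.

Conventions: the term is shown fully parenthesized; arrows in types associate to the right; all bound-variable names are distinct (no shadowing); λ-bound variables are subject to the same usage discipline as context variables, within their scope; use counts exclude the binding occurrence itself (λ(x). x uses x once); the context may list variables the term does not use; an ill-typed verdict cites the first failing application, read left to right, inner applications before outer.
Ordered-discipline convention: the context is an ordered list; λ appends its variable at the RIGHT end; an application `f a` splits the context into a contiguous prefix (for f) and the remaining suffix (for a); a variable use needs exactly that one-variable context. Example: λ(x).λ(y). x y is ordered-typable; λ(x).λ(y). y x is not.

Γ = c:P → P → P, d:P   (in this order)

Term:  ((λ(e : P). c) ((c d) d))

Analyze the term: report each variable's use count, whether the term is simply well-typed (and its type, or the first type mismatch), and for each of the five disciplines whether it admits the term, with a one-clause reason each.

counts: c: 2, d: 2, e (bound): 0
left-to-right use order: c, c, d, d
typing: the term checks, with type P → P → P
ordered: ✗, needs contraction — c ×2, d ×2; needs weakening: e unused
linear: ✗, needs contraction — c ×2, d ×2; needs weakening: e unused
affine: ✗, needs contraction — c ×2, d ×2
relevant: ✗, needs weakening: e unused
unrestricted: ✓, type-checks (P → P → P) and nothing is barred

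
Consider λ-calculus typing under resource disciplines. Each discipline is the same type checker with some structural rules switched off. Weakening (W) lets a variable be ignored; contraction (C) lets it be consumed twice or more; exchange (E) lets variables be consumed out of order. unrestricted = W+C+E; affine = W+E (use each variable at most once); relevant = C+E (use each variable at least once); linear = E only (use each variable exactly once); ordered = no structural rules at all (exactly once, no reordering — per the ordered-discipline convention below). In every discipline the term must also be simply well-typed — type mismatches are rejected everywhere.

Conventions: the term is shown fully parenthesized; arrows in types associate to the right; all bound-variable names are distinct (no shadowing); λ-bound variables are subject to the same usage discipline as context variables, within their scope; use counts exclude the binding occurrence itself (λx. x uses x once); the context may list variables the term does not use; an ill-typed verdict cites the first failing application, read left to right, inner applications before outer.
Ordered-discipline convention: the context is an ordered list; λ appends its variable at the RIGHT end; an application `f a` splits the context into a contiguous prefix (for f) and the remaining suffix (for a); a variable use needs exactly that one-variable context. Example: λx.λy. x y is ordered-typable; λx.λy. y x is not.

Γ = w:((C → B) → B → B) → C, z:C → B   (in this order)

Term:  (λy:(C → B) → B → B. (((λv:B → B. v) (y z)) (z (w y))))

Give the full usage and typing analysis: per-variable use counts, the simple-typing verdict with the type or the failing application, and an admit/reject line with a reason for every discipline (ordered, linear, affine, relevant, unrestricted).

usage: w: 1×, z: 2×, y (λ-bound): 2×, v (λ-bound): 1×
use order (left to right): v, y, z, z, w, y
typing: the term checks, with type ((C → B) → B → B) → B
ordered: ✗ — repeated use of z ×2, y ×2
linear: ✗ — repeated use of z ×2, y ×2
affine: ✗ — repeated use of z ×2, y ×2
relevant: ✓ — at least one use each (w, z, y, v)
unrestricted: ✓ — simply typable at ((C → B) → B → B) → B; W, C, E all held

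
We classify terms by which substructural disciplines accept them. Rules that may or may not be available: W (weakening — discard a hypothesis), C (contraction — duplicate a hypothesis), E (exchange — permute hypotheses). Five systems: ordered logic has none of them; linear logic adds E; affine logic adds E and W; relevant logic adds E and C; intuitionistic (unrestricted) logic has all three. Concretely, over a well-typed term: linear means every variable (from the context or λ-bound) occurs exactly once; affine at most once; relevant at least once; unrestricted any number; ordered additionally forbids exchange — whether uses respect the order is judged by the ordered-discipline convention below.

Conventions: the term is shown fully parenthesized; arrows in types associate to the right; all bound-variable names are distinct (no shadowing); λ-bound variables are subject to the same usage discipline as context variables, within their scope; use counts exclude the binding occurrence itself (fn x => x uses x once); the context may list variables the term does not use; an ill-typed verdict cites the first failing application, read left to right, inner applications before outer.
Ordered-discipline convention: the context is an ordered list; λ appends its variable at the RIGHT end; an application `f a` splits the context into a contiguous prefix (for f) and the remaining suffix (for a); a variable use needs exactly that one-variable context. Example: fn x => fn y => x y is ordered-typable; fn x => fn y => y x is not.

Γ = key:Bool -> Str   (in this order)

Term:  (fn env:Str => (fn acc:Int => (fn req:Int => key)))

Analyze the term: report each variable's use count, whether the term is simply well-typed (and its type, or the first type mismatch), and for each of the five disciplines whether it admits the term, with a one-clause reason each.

counts: key=1; env (λ-bound)=0; acc (λ-bound)=0; req (λ-bound)=0
uses in reading order: key
typing: well-typed at Str -> Int -> Int -> Bool -> Str
ordered: ✗, unused: env, acc, req — weakening required
linear: ✗, unused: env, acc, req — weakening required
affine: ✓, at most one use each (key, env, acc, req)
relevant: ✗, unused: env, acc, req — weakening required
unrestricted: ✓, simply typable at Str -> Int -> Int -> Bool -> Str; W, C, E all held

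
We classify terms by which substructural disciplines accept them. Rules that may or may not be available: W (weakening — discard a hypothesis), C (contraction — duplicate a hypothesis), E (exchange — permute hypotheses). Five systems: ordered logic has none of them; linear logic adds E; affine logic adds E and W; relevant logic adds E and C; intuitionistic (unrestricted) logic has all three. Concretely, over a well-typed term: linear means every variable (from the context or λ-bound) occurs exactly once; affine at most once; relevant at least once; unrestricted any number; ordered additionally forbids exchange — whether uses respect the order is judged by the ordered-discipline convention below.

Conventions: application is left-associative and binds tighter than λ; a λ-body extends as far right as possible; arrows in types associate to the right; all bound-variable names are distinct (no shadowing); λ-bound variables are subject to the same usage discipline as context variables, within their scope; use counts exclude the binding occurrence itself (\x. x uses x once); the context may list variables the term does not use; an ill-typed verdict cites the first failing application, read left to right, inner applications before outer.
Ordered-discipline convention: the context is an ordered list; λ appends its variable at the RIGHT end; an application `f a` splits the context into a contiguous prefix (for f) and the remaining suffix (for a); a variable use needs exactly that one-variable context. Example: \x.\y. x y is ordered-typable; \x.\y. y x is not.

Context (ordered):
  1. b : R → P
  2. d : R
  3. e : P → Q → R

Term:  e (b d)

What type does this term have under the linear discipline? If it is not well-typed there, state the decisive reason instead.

term : Q → R
usage: b ×1, d ×1, e ×1
left-to-right use order: e, b, d
typing: the term checks, with type Q → R
across the five disciplines: ordered ✗, linear ✓, affine ✓, relevant ✓, unrestricted ✓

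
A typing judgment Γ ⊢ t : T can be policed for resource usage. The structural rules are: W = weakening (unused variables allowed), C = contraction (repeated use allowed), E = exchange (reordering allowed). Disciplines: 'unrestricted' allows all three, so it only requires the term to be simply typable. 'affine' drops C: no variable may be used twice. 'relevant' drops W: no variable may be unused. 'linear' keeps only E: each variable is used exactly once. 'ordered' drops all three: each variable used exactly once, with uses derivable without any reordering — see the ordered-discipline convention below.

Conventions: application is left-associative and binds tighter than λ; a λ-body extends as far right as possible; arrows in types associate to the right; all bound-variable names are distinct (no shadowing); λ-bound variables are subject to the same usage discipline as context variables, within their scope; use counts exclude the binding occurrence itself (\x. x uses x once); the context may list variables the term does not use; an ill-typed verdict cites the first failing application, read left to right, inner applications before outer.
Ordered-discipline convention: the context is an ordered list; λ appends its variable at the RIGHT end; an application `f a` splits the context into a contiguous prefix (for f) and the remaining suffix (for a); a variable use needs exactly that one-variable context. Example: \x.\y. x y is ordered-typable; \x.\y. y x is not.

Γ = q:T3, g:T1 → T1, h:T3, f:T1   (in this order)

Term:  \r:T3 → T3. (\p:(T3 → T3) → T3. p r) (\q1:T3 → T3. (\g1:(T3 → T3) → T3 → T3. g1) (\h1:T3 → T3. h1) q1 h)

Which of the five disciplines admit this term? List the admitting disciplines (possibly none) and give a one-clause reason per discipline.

admitting disciplines: affine, unrestricted
usage: q: 0, g: 0, h: 1, f: 0, r (λ-bound): 1, p (λ-bound): 1, q1 (λ-bound): 1, g1 (λ-bound): 1, h1 (λ-bound): 1
use order (left to right): p, r, g1, h1, q1, h
typing: well-typed at (T3 → T3) → T3
ordered: ✗, q, g, f left unused
linear: ✗, q, g, f left unused
affine: ✓, q, g, h, f, r, p, q1, g1, h1: no repeats, contraction unneeded
relevant: ✗, q, g, f left unused
unrestricted: ✓, well-typed at (T3 → T3) → T3; no restrictions here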